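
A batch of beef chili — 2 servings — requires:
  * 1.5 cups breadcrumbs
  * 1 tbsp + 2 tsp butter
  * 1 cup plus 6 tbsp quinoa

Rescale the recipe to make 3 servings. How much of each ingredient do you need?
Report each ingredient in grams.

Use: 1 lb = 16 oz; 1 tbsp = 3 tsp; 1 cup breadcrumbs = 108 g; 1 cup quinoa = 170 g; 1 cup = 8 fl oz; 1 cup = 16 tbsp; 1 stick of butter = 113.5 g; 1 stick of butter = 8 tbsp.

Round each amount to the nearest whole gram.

breadcrumbs: 243 g; butter: 35 g; quinoa: 351 g

Scaling factor: 3/2 = 1.5.
breadcrumbs: 1.5 cup × 3/2 × 108 g/cup = 243 g
butter: (1 tbsp + 2 tsp = 5/3 tbsp) × 3/2 ÷ 8 tbsp/stick × 113.5 g/stick ≈ 35 g
quinoa: (1 cup + 6 tbsp = 1.375 cup) × 3/2 × 170 g/cup ≈ 351 g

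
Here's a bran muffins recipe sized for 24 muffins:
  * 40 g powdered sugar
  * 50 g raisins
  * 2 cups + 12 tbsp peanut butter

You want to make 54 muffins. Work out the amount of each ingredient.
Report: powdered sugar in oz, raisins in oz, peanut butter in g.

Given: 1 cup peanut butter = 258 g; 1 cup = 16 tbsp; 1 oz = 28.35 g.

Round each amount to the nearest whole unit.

powdered sugar: 3 oz; raisins: 4 oz; peanut butter: 1596 g

Scaling factor: 54/24 = 9/4 = 2.25.
powdered sugar: 40 g × 9/4 ÷ 28.35 g/oz ≈ 3 oz
raisins: 50 g × 9/4 ÷ 28.35 g/oz ≈ 4 oz
peanut butter: (2 cup + 12 tbsp = 2.75 cup) × 9/4 × 258 g/cup ≈ 1596 g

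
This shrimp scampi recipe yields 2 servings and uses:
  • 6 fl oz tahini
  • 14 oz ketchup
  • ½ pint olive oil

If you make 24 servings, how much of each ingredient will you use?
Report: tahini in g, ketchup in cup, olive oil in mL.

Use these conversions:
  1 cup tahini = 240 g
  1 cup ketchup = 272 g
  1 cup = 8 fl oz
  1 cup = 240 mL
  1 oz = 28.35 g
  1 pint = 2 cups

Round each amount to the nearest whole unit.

tahini: 2160 g; ketchup: 18 cup; olive oil: 2880 mL

Scaling factor: 24/2 = 12.
tahini: 6 fl oz × 12 ÷ 8 fl oz/cup × 240 g/cup = 2160 g
ketchup: 14 oz × 12 × 28.35 g/oz ÷ 272 g/cup ≈ 18 cup
olive oil: 0.5 pint × 12 × 2 cup/pint × 240 mL/cup = 2880 mL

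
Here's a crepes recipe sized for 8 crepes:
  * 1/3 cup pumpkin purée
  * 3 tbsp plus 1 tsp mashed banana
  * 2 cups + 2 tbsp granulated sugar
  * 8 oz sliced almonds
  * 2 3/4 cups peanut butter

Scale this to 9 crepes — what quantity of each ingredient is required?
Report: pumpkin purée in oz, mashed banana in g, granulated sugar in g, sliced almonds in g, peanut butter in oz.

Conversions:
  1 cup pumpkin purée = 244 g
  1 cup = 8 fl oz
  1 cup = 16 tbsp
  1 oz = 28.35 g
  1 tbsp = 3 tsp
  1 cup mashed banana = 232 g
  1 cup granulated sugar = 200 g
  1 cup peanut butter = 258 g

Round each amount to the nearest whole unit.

pumpkin purée: 3 oz; mashed banana: 54 g; granulated sugar: 478 g; sliced almonds: 255 g; peanut butter: 28 oz

Scaling factor: 9/8 = 1.125.
pumpkin purée: 1/3 cup × 9/8 × 244 g/cup ÷ 28.35 g/oz ≈ 3 oz
mashed banana: (3 tbsp + 1 tsp = 10/3 tbsp) × 9/8 ÷ 16 tbsp/cup × 232 g/cup ≈ 54 g
granulated sugar: (2 cup + 2 tbsp = 2.125 cup) × 9/8 × 200 g/cup ≈ 478 g
sliced almonds: 8 oz × 9/8 × 28.35 g/oz ≈ 255 g
peanut butter: 2.75 cup × 9/8 × 258 g/cup ÷ 28.35 g/oz ≈ 28 oz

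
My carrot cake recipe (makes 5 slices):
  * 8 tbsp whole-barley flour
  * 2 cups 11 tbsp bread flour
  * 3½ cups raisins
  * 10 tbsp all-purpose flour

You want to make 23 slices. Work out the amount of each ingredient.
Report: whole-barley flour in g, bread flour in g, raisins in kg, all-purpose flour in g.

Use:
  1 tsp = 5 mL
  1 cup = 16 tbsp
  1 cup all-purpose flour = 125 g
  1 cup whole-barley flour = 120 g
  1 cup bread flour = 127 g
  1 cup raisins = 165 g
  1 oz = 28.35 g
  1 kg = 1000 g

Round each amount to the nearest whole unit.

Scaling factor: 23/5 = 4.6.
whole-barley flour: 8 tbsp × 23/5 ÷ 16 tbsp/cup × 120 g/cup = 276 g
bread flour: (2 cup + 11 tbsp = 2.6875 cup) × 23/5 × 127 g/cup ≈ 1570 g
raisins: 3.5 cup × 23/5 × 165 g/cup ÷ 1000 g/kg ≈ 3 kg
all-purpose flour: 10 tbsp × 23/5 ÷ 16 tbsp/cup × 125 g/cup ≈ 359 g

whole-barley flour: 276 g; bread flour: 1570 g; raisins: 3 kg; all-purpose flour: 359 g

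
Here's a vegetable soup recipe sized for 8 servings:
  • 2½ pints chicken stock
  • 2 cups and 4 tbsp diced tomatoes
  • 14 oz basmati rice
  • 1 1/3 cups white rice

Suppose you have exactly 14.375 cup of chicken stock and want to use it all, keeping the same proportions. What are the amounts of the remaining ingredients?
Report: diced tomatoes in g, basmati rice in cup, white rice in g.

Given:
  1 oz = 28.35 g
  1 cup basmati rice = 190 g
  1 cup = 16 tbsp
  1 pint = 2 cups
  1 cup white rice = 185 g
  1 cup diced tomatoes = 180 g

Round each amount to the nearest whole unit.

diced tomatoes: 1164 g; basmati rice: 6 cup; white rice: 709 g

The original recipe has 5 cup of chicken stock, so the scaling factor is 14.375 ÷ 5 = 23/8 = 2.875.
diced tomatoes: (2 cup + 4 tbsp = 2.25 cup) × 23/8 × 180 g/cup ≈ 1164 g
basmati rice: 14 oz × 23/8 × 28.35 g/oz ÷ 190 g/cup ≈ 6 cup
white rice: 4/3 cup × 23/8 × 185 g/cup ≈ 709 g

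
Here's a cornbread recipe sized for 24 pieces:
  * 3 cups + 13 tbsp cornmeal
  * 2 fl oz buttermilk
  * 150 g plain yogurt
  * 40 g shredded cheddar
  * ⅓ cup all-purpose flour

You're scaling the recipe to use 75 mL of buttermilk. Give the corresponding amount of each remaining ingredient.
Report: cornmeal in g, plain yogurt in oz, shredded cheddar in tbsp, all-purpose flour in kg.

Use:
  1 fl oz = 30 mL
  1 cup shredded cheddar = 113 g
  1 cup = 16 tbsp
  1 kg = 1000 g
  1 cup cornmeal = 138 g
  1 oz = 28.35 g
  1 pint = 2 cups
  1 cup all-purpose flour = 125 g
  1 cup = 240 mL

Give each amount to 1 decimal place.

The original recipe has 60 mL of buttermilk, so the scaling factor is 75 ÷ 60 = 5/4 = 1.25.
cornmeal: (3 cup + 13 tbsp = 3.8125 cup) × 5/4 × 138 g/cup ≈ 657.7 g
plain yogurt: 150 g × 5/4 ÷ 28.35 g/oz ≈ 6.6 oz
shredded cheddar: 40 g × 5/4 ÷ 113 g/cup × 16 tbsp/cup ≈ 7.1 tbsp
all-purpose flour: 1/3 cup × 5/4 × 125 g/cup ÷ 1000 g/kg ≈ 0.1 kg

cornmeal: 657.7 g; plain yogurt: 6.6 oz; shredded cheddar: 7.1 tbsp; all-purpose flour: 0.1 kg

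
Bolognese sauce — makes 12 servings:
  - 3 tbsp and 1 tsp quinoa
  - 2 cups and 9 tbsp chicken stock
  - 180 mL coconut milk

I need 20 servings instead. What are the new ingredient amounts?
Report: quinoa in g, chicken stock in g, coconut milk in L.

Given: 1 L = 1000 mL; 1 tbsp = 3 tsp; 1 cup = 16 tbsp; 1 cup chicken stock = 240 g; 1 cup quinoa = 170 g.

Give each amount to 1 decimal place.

quinoa: 59.0 g; chicken stock: 1025.0 g; coconut milk: 0.3 L

Scaling factor: 20/12 = 5/3.
quinoa: (3 tbsp + 1 tsp = 10/3 tbsp) × 5/3 ÷ 16 tbsp/cup × 170 g/cup ≈ 59.0 g
chicken stock: (2 cup + 9 tbsp = 2.5625 cup) × 5/3 × 240 g/cup = 1025.0 g
coconut milk: 180 mL × 5/3 ÷ 1000 mL/L = 0.3 L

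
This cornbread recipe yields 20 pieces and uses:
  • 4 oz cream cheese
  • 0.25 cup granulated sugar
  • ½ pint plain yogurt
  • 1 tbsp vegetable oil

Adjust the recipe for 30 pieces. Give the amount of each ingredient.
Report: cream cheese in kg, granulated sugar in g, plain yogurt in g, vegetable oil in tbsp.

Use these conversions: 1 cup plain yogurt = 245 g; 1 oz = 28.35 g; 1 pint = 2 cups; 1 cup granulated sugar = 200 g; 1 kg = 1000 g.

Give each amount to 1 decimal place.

cream cheese: 0.2 kg; granulated sugar: 75.0 g; plain yogurt: 367.5 g; vegetable oil: 1.5 tbsp

Scaling factor: 30/20 = 3/2 = 1.5.
cream cheese: 4 oz × 3/2 × 28.35 g/oz ÷ 1000 g/kg ≈ 0.2 kg
granulated sugar: 0.25 cup × 3/2 × 200 g/cup = 75.0 g
plain yogurt: 0.5 pint × 3/2 × 2 cup/pint × 245 g/cup = 367.5 g
vegetable oil: 1 tbsp × 3/2 = 1.5 tbsp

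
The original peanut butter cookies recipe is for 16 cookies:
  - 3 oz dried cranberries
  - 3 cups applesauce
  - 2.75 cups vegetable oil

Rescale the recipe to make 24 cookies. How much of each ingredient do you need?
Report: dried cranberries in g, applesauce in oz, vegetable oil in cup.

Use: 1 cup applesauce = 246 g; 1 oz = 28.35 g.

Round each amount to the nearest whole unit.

Scaling factor: 24/16 = 3/2 = 1.5.
dried cranberries: 3 oz × 3/2 × 28.35 g/oz ≈ 128 g
applesauce: 3 cup × 3/2 × 246 g/cup ÷ 28.35 g/oz ≈ 39 oz
vegetable oil: 2.75 cup × 3/2 ≈ 4 cup

dried cranberries: 128 g; applesauce: 39 oz; vegetable oil: 4 cup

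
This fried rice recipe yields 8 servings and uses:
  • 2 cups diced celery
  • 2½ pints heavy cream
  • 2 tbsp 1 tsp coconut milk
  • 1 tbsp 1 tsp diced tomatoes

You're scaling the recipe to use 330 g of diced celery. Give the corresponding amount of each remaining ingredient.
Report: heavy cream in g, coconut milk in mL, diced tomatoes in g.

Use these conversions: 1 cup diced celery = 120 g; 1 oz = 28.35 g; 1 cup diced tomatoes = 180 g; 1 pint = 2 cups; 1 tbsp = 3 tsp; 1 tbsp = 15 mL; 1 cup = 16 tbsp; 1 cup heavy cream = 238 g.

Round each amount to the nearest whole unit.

The original recipe has 240 g of diced celery, so the scaling factor is 330 ÷ 240 = 11/8 = 1.375.
heavy cream: 2.5 pint × 11/8 × 2 cup/pint × 238 g/cup ≈ 1636 g
coconut milk: (2 tbsp + 1 tsp = 7/3 tbsp) × 11/8 × 15 mL/tbsp ≈ 48 mL
diced tomatoes: (1 tbsp + 1 tsp = 4/3 tbsp) × 11/8 ÷ 16 tbsp/cup × 180 g/cup ≈ 21 g

heavy cream: 1636 g; coconut milk: 48 mL; diced tomatoes: 21 g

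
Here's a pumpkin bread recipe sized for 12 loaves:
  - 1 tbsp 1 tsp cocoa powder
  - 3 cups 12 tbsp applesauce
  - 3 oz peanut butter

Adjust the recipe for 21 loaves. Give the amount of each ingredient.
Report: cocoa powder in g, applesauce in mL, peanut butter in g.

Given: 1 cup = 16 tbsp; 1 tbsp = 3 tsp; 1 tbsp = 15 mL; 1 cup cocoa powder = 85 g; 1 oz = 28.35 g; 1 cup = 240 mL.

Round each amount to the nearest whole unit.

cocoa powder: 12 g; applesauce: 1575 mL; peanut butter: 149 g

Scaling factor: 21/12 = 7/4 = 1.75.
cocoa powder: (1 tbsp + 1 tsp = 4/3 tbsp) × 7/4 ÷ 16 tbsp/cup × 85 g/cup ≈ 12 g
applesauce: (3 cup + 12 tbsp = 3.75 cup) × 7/4 × 240 mL/cup = 1575 mL
peanut butter: 3 oz × 7/4 × 28.35 g/oz ≈ 149 g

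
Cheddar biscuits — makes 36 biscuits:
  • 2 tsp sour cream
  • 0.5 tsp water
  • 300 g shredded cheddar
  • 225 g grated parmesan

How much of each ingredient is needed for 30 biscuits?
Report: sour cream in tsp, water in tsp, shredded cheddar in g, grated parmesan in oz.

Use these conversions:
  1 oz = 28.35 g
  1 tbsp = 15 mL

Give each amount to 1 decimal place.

Scaling factor: 30/36 = 5/6.
sour cream: 2 tsp × 5/6 ≈ 1.7 tsp
water: 0.5 tsp × 5/6 ≈ 0.4 tsp
shredded cheddar: 300 g × 5/6 = 250.0 g
grated parmesan: 225 g × 5/6 ÷ 28.35 g/oz ≈ 6.6 oz

sour cream: 1.7 tsp; water: 0.4 tsp; shredded cheddar: 250.0 g; grated parmesan: 6.6 oz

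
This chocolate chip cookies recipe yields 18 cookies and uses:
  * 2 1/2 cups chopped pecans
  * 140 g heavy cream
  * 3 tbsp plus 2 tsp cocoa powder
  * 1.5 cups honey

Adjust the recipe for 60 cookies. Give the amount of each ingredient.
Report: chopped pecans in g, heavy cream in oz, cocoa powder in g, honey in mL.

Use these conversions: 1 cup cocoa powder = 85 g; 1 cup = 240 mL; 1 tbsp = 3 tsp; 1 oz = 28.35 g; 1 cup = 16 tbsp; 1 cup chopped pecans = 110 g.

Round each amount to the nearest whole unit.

Scaling factor: 60/18 = 10/3.
chopped pecans: 2.5 cup × 10/3 × 110 g/cup ≈ 917 g
heavy cream: 140 g × 10/3 ÷ 28.35 g/oz ≈ 16 oz
cocoa powder: (3 tbsp + 2 tsp = 11/3 tbsp) × 10/3 ÷ 16 tbsp/cup × 85 g/cup ≈ 65 g
honey: 1.5 cup × 10/3 × 240 mL/cup = 1200 mL

chopped pecans: 917 g; heavy cream: 16 oz; cocoa powder: 65 g; honey: 1200 mL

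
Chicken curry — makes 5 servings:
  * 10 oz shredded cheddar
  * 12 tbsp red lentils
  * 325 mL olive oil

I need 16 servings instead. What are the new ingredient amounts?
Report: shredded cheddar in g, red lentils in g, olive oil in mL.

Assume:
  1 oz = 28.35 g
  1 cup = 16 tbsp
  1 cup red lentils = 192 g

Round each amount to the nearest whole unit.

shredded cheddar: 907 g; red lentils: 461 g; olive oil: 1040 mL

Scaling factor: 16/5 = 3.2.
shredded cheddar: 10 oz × 16/5 × 28.35 g/oz ≈ 907 g
red lentils: 12 tbsp × 16/5 ÷ 16 tbsp/cup × 192 g/cup ≈ 461 g
olive oil: 325 mL × 16/5 = 1040 mL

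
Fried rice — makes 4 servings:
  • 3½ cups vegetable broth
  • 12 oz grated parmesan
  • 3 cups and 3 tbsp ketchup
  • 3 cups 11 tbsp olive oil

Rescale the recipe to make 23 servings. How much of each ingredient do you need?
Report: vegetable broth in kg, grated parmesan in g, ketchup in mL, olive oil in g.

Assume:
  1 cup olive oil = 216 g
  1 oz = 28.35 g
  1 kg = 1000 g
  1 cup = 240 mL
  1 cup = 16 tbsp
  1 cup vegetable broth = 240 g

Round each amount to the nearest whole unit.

vegetable broth: 5 kg; grated parmesan: 1956 g; ketchup: 4399 mL; olive oil: 4580 g

Scaling factor: 23/4 = 5.75.
vegetable broth: 3.5 cup × 23/4 × 240 g/cup ÷ 1000 g/kg ≈ 5 kg
grated parmesan: 12 oz × 23/4 × 28.35 g/oz ≈ 1956 g
ketchup: (3 cup + 3 tbsp = 3.1875 cup) × 23/4 × 240 mL/cup ≈ 4399 mL
olive oil: (3 cup + 11 tbsp = 3.6875 cup) × 23/4 × 216 g/cup ≈ 4580 g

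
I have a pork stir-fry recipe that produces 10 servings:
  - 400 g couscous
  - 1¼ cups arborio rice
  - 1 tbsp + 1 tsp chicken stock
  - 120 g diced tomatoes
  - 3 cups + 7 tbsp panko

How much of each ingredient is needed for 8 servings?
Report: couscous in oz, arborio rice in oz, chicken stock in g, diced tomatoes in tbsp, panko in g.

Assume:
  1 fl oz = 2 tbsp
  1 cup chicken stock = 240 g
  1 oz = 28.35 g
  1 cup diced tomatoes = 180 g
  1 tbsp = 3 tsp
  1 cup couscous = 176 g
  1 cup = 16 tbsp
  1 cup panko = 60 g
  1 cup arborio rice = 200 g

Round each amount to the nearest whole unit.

couscous: 11 oz; arborio rice: 7 oz; chicken stock: 16 g; diced tomatoes: 9 tbsp; panko: 165 g

Scaling factor: 8/10 = 4/5 = 0.8.
couscous: 400 g × 4/5 ÷ 28.35 g/oz ≈ 11 oz
arborio rice: 1.25 cup × 4/5 × 200 g/cup ÷ 28.35 g/oz ≈ 7 oz
chicken stock: (1 tbsp + 1 tsp = 4/3 tbsp) × 4/5 ÷ 16 tbsp/cup × 240 g/cup = 16 g
diced tomatoes: 120 g × 4/5 ÷ 180 g/cup × 16 tbsp/cup ≈ 9 tbsp
panko: (3 cup + 7 tbsp = 3.4375 cup) × 4/5 × 60 g/cup = 165 g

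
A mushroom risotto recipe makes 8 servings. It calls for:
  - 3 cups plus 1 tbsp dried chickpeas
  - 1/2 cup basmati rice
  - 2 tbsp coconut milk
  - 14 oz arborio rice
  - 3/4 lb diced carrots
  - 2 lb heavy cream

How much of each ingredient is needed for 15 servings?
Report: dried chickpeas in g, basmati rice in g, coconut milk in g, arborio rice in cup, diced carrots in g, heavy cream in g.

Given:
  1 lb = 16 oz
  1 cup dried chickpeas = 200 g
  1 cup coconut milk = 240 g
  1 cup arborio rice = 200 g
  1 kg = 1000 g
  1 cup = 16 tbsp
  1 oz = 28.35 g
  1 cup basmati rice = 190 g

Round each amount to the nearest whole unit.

Scaling factor: 15/8 = 1.875.
dried chickpeas: (3 cup + 1 tbsp = 3.0625 cup) × 15/8 × 200 g/cup ≈ 1148 g
basmati rice: 0.5 cup × 15/8 × 190 g/cup ≈ 178 g
coconut milk: 2 tbsp × 15/8 ÷ 16 tbsp/cup × 240 g/cup ≈ 56 g
arborio rice: 14 oz × 15/8 × 28.35 g/oz ÷ 200 g/cup ≈ 4 cup
diced carrots: 0.75 lb × 15/8 × 16 oz/lb × 28.35 g/oz ≈ 638 g
heavy cream: 2 lb × 15/8 × 16 oz/lb × 28.35 g/oz = 1701 g

dried chickpeas: 1148 g; basmati rice: 178 g; coconut milk: 56 g; arborio rice: 4 cup; diced carrots: 638 g; heavy cream: 1701 g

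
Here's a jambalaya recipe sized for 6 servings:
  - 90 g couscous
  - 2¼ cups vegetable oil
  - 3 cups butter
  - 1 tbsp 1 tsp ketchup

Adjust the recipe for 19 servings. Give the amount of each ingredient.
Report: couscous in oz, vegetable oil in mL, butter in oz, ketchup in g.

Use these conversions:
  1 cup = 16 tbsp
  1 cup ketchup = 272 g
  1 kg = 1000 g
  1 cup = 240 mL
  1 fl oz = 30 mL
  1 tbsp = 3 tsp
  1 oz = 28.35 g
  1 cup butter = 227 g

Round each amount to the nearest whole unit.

couscous: 10 oz; vegetable oil: 1710 mL; butter: 76 oz; ketchup: 72 g

Scaling factor: 19/6.
couscous: 90 g × 19/6 ÷ 28.35 g/oz ≈ 10 oz
vegetable oil: 2.25 cup × 19/6 × 240 mL/cup = 1710 mL
butter: 3 cup × 19/6 × 227 g/cup ÷ 28.35 g/oz ≈ 76 oz
ketchup: (1 tbsp + 1 tsp = 4/3 tbsp) × 19/6 ÷ 16 tbsp/cup × 272 g/cup ≈ 72 g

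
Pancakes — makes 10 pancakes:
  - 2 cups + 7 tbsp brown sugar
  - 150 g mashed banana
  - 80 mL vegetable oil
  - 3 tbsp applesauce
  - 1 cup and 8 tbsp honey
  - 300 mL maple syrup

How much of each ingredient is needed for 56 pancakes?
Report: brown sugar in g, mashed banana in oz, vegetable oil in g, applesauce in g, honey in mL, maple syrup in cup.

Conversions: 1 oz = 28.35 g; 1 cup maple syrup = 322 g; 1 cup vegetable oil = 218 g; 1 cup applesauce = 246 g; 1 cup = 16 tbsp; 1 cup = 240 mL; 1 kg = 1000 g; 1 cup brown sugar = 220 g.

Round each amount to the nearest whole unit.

Scaling factor: 56/10 = 28/5 = 5.6.
brown sugar: (2 cup + 7 tbsp = 2.4375 cup) × 28/5 × 220 g/cup = 3003 g
mashed banana: 150 g × 28/5 ÷ 28.35 g/oz ≈ 30 oz
vegetable oil: 80 mL × 28/5 ÷ 240 mL/cup × 218 g/cup ≈ 407 g
applesauce: 3 tbsp × 28/5 ÷ 16 tbsp/cup × 246 g/cup ≈ 258 g
honey: (1 cup + 8 tbsp = 1.5 cup) × 28/5 × 240 mL/cup = 2016 mL
maple syrup: 300 mL × 28/5 ÷ 240 mL/cup = 7 cup

brown sugar: 3003 g; mashed banana: 30 oz; vegetable oil: 407 g; applesauce: 258 g; honey: 2016 mL; maple syrup: 7 cup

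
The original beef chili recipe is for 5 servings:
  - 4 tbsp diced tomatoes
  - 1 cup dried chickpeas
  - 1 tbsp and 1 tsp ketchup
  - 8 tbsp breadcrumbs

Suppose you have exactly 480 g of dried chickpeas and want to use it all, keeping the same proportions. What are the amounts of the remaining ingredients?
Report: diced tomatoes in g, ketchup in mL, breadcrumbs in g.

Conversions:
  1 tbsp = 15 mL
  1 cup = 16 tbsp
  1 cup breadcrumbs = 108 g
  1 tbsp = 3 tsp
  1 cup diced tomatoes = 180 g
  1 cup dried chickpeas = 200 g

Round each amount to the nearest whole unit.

The original recipe has 200 g of dried chickpeas, so the scaling factor is 480 ÷ 200 = 12/5 = 2.4.
diced tomatoes: 4 tbsp × 12/5 ÷ 16 tbsp/cup × 180 g/cup = 108 g
ketchup: (1 tbsp + 1 tsp = 4/3 tbsp) × 12/5 × 15 mL/tbsp = 48 mL
breadcrumbs: 8 tbsp × 12/5 ÷ 16 tbsp/cup × 108 g/cup ≈ 130 g

diced tomatoes: 108 g; ketchup: 48 mL; breadcrumbs: 130 g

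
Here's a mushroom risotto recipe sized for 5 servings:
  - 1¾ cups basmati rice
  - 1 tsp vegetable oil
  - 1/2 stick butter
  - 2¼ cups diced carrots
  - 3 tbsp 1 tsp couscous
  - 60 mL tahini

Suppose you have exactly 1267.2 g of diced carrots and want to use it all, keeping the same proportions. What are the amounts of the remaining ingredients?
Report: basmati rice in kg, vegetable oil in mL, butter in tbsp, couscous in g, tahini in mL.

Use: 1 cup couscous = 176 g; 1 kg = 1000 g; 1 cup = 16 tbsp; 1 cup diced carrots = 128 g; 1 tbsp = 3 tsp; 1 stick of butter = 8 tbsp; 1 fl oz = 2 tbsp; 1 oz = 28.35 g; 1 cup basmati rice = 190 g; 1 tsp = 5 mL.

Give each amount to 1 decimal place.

The original recipe has 288 g of diced carrots, so the scaling factor is 1267.2 ÷ 288 = 22/5 = 4.4.
basmati rice: 1.75 cup × 22/5 × 190 g/cup ÷ 1000 g/kg ≈ 1.5 kg
vegetable oil: 1 tsp × 22/5 × 5 mL/tsp = 22.0 mL
butter: 0.5 stick × 22/5 × 8 tbsp/stick = 17.6 tbsp
couscous: (3 tbsp + 1 tsp = 10/3 tbsp) × 22/5 ÷ 16 tbsp/cup × 176 g/cup ≈ 161.3 g
tahini: 60 mL × 22/5 = 264.0 mL

basmati rice: 1.5 kg; vegetable oil: 22.0 mL; butter: 17.6 tbsp; couscous: 161.3 g; tahini: 264.0 mL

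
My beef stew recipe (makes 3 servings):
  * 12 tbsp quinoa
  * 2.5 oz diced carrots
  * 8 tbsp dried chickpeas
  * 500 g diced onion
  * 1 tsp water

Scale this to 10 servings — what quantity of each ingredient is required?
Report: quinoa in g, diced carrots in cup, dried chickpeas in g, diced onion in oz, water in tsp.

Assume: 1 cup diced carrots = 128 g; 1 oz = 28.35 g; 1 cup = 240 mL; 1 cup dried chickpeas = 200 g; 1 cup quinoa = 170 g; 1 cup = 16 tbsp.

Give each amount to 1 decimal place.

Scaling factor: 10/3.
quinoa: 12 tbsp × 10/3 ÷ 16 tbsp/cup × 170 g/cup = 425.0 g
diced carrots: 2.5 oz × 10/3 × 28.35 g/oz ÷ 128 g/cup ≈ 1.8 cup
dried chickpeas: 8 tbsp × 10/3 ÷ 16 tbsp/cup × 200 g/cup ≈ 333.3 g
diced onion: 500 g × 10/3 ÷ 28.35 g/oz ≈ 58.8 oz
water: 1 tsp × 10/3 ≈ 3.3 tsp

quinoa: 425.0 g; diced carrots: 1.8 cup; dried chickpeas: 333.3 g; diced onion: 58.8 oz; water: 3.3 tsp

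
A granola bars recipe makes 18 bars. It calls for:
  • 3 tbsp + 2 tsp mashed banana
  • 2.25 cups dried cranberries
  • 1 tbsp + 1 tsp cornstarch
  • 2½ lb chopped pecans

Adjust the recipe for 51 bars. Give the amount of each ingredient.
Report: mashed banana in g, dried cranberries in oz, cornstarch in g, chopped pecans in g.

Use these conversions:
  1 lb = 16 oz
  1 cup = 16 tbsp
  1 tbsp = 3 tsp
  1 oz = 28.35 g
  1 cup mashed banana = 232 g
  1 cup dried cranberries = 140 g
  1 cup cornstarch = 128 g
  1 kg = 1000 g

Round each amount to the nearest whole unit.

Scaling factor: 51/18 = 17/6.
mashed banana: (3 tbsp + 2 tsp = 11/3 tbsp) × 17/6 ÷ 16 tbsp/cup × 232 g/cup ≈ 151 g
dried cranberries: 2.25 cup × 17/6 × 140 g/cup ÷ 28.35 g/oz ≈ 31 oz
cornstarch: (1 tbsp + 1 tsp = 4/3 tbsp) × 17/6 ÷ 16 tbsp/cup × 128 g/cup ≈ 30 g
chopped pecans: 2.5 lb × 17/6 × 16 oz/lb × 28.35 g/oz = 3213 g

mashed banana: 151 g; dried cranberries: 31 oz; cornstarch: 30 g; chopped pecans: 3213 g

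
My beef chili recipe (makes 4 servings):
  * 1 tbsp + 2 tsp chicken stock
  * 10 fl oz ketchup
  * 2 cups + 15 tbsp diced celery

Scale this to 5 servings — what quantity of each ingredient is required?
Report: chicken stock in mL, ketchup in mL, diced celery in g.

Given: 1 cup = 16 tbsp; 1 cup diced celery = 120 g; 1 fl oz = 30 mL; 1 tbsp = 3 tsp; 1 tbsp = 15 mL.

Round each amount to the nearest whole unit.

chicken stock: 31 mL; ketchup: 375 mL; diced celery: 441 g

Scaling factor: 5/4 = 1.25.
chicken stock: (1 tbsp + 2 tsp = 5/3 tbsp) × 5/4 × 15 mL/tbsp ≈ 31 mL
ketchup: 10 fl oz × 5/4 × 30 mL/fl oz = 375 mL
diced celery: (2 cup + 15 tbsp = 2.9375 cup) × 5/4 × 120 g/cup ≈ 441 g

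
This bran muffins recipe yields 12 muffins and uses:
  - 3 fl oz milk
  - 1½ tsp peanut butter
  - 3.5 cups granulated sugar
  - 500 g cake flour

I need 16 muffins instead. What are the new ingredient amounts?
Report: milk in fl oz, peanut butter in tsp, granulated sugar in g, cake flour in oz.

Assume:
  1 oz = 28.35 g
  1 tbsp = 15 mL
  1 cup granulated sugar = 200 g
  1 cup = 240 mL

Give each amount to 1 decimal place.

Scaling factor: 16/12 = 4/3.
milk: 3 fl oz × 4/3 = 4.0 fl oz
peanut butter: 1.5 tsp × 4/3 = 2.0 tsp
granulated sugar: 3.5 cup × 4/3 × 200 g/cup ≈ 933.3 g
cake flour: 500 g × 4/3 ÷ 28.35 g/oz ≈ 23.5 oz

milk: 4.0 fl oz; peanut butter: 2.0 tsp; granulated sugar: 933.3 g; cake flour: 23.5 oz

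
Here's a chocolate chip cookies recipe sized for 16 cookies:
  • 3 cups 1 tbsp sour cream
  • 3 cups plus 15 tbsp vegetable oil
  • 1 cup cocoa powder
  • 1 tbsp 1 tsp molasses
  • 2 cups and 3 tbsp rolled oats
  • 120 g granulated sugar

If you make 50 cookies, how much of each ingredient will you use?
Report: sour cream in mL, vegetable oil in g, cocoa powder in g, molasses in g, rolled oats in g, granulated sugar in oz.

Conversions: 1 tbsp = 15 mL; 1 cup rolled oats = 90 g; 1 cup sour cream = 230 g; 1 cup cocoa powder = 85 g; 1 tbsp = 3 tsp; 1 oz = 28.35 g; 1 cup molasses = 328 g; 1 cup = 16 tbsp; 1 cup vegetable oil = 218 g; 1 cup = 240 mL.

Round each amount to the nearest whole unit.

sour cream: 2297 mL; vegetable oil: 2682 g; cocoa powder: 266 g; molasses: 85 g; rolled oats: 615 g; granulated sugar: 13 oz

Scaling factor: 50/16 = 25/8 = 3.125.
sour cream: (3 cup + 1 tbsp = 3.0625 cup) × 25/8 × 240 mL/cup ≈ 2297 mL
vegetable oil: (3 cup + 15 tbsp = 3.9375 cup) × 25/8 × 218 g/cup ≈ 2682 g
cocoa powder: 1 cup × 25/8 × 85 g/cup ≈ 266 g
molasses: (1 tbsp + 1 tsp = 4/3 tbsp) × 25/8 ÷ 16 tbsp/cup × 328 g/cup ≈ 85 g
rolled oats: (2 cup + 3 tbsp = 2.1875 cup) × 25/8 × 90 g/cup ≈ 615 g
granulated sugar: 120 g × 25/8 ÷ 28.35 g/oz ≈ 13 oz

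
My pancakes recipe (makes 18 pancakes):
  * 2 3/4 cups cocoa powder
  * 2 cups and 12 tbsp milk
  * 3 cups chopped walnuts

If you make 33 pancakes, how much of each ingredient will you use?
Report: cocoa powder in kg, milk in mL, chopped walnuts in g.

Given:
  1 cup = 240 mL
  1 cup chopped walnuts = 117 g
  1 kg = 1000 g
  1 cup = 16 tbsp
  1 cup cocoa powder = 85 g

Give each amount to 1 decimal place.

cocoa powder: 0.4 kg; milk: 1210.0 mL; chopped walnuts: 643.5 g

Scaling factor: 33/18 = 11/6.
cocoa powder: 2.75 cup × 11/6 × 85 g/cup ÷ 1000 g/kg ≈ 0.4 kg
milk: (2 cup + 12 tbsp = 2.75 cup) × 11/6 × 240 mL/cup = 1210.0 mL
chopped walnuts: 3 cup × 11/6 × 117 g/cup = 643.5 g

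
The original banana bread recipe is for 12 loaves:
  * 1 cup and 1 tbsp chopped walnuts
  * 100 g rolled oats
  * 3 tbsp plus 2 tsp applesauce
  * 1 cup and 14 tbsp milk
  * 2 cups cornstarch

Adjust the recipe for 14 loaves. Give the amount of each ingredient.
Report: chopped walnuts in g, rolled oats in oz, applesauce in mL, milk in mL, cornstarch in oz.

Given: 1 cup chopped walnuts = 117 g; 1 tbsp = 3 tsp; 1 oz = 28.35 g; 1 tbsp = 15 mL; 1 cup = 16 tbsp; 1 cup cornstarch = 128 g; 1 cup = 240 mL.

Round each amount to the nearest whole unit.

chopped walnuts: 145 g; rolled oats: 4 oz; applesauce: 64 mL; milk: 525 mL; cornstarch: 11 oz

Scaling factor: 14/12 = 7/6.
chopped walnuts: (1 cup + 1 tbsp = 1.0625 cup) × 7/6 × 117 g/cup ≈ 145 g
rolled oats: 100 g × 7/6 ÷ 28.35 g/oz ≈ 4 oz
applesauce: (3 tbsp + 2 tsp = 11/3 tbsp) × 7/6 × 15 mL/tbsp ≈ 64 mL
milk: (1 cup + 14 tbsp = 1.875 cup) × 7/6 × 240 mL/cup = 525 mL
cornstarch: 2 cup × 7/6 × 128 g/cup ÷ 28.35 g/oz ≈ 11 oz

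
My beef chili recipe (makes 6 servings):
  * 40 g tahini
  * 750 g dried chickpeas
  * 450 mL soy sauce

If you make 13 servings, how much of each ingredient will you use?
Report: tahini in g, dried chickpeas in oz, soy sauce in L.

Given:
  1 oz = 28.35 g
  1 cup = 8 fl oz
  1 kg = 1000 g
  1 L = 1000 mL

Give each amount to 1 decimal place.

tahini: 86.7 g; dried chickpeas: 57.3 oz; soy sauce: 1.0 L

Scaling factor: 13/6.
tahini: 40 g × 13/6 ≈ 86.7 g
dried chickpeas: 750 g × 13/6 ÷ 28.35 g/oz ≈ 57.3 oz
soy sauce: 450 mL × 13/6 ÷ 1000 mL/L ≈ 1.0 L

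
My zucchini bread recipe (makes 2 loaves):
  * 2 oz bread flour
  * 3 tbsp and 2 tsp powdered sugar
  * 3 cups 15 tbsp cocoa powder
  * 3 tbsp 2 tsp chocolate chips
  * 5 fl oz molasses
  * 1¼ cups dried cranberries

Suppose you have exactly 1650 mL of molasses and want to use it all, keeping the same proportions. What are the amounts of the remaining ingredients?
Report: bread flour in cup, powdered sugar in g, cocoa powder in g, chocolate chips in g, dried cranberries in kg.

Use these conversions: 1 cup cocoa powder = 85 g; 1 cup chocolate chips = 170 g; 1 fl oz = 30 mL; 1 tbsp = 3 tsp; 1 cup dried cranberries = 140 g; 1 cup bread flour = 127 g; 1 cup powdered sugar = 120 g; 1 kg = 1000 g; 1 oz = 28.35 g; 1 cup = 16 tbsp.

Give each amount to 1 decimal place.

bread flour: 4.9 cup; powdered sugar: 302.5 g; cocoa powder: 3681.6 g; chocolate chips: 428.5 g; dried cranberries: 1.9 kg

The original recipe has 150 mL of molasses, so the scaling factor is 1650 ÷ 150 = 11.
bread flour: 2 oz × 11 × 28.35 g/oz ÷ 127 g/cup ≈ 4.9 cup
powdered sugar: (3 tbsp + 2 tsp = 11/3 tbsp) × 11 ÷ 16 tbsp/cup × 120 g/cup = 302.5 g
cocoa powder: (3 cup + 15 tbsp = 3.9375 cup) × 11 × 85 g/cup ≈ 3681.6 g
chocolate chips: (3 tbsp + 2 tsp = 11/3 tbsp) × 11 ÷ 16 tbsp/cup × 170 g/cup ≈ 428.5 g
dried cranberries: 1.25 cup × 11 × 140 g/cup ÷ 1000 g/kg ≈ 1.9 kg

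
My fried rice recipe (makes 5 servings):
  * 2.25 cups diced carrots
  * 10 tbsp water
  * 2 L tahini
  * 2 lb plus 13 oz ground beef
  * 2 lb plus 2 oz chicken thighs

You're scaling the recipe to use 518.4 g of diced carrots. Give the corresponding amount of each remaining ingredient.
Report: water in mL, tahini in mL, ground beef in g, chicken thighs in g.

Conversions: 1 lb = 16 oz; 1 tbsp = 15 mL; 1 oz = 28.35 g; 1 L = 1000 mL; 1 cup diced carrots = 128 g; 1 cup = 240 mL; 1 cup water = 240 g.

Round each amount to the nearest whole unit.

water: 270 mL; tahini: 3600 mL; ground beef: 2296 g; chicken thighs: 1735 g

The original recipe has 288 g of diced carrots, so the scaling factor is 518.4 ÷ 288 = 9/5 = 1.8.
water: 10 tbsp × 9/5 × 15 mL/tbsp = 270 mL
tahini: 2 L × 9/5 × 1000 mL/L = 3600 mL
ground beef: (2 lb + 13 oz = 2.8125 lb) × 9/5 × 16 oz/lb × 28.35 g/oz ≈ 2296 g
chicken thighs: (2 lb + 2 oz = 2.125 lb) × 9/5 × 16 oz/lb × 28.35 g/oz ≈ 1735 g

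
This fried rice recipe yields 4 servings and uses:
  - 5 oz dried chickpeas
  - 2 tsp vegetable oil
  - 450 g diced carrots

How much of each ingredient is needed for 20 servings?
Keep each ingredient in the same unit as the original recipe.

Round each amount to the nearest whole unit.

dried chickpeas: 25 oz; vegetable oil: 10 tsp; diced carrots: 2250 g

Scaling factor: 20/4 = 5.
dried chickpeas: 5 oz × 5 = 25 oz
vegetable oil: 2 tsp × 5 = 10 tsp
diced carrots: 450 g × 5 = 2250 g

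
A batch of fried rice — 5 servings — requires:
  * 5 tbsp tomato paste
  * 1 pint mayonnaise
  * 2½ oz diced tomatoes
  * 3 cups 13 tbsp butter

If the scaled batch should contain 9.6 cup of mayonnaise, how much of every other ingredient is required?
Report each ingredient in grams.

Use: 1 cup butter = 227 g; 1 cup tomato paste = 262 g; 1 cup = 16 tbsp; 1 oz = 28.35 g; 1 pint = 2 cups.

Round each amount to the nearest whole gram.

tomato paste: 393 g; diced tomatoes: 340 g; butter: 4154 g

The original recipe has 2 cup of mayonnaise, so the scaling factor is 9.6 ÷ 2 = 24/5 = 4.8.
tomato paste: 5 tbsp × 24/5 ÷ 16 tbsp/cup × 262 g/cup = 393 g
diced tomatoes: 2.5 oz × 24/5 × 28.35 g/oz ≈ 340 g
butter: (3 cup + 13 tbsp = 3.8125 cup) × 24/5 × 227 g/cup ≈ 4154 g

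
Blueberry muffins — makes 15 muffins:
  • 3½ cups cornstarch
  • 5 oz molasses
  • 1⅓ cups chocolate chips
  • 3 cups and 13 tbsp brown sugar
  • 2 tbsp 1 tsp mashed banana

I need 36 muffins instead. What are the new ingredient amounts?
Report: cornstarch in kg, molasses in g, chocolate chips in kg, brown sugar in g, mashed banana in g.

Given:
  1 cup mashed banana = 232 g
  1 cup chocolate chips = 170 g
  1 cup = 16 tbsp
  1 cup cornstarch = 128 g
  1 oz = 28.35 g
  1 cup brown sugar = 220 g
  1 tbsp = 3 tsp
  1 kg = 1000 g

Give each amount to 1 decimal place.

Scaling factor: 36/15 = 12/5 = 2.4.
cornstarch: 3.5 cup × 12/5 × 128 g/cup ÷ 1000 g/kg ≈ 1.1 kg
molasses: 5 oz × 12/5 × 28.35 g/oz = 340.2 g
chocolate chips: 4/3 cup × 12/5 × 170 g/cup ÷ 1000 g/kg ≈ 0.5 kg
brown sugar: (3 cup + 13 tbsp = 3.8125 cup) × 12/5 × 220 g/cup = 2013.0 g
mashed banana: (2 tbsp + 1 tsp = 7/3 tbsp) × 12/5 ÷ 16 tbsp/cup × 232 g/cup = 81.2 g

cornstarch: 1.1 kg; molasses: 340.2 g; chocolate chips: 0.5 kg; brown sugar: 2013.0 g; mashed banana: 81.2 g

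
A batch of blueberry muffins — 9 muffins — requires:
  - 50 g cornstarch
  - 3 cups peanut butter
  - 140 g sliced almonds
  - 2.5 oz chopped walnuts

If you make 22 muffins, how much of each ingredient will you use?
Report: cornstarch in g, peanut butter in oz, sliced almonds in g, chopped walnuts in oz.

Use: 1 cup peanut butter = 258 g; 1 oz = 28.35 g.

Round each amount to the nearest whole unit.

Scaling factor: 22/9.
cornstarch: 50 g × 22/9 ≈ 122 g
peanut butter: 3 cup × 22/9 × 258 g/cup ÷ 28.35 g/oz ≈ 67 oz
sliced almonds: 140 g × 22/9 ≈ 342 g
chopped walnuts: 2.5 oz × 22/9 ≈ 6 oz

cornstarch: 122 g; peanut butter: 67 oz; sliced almonds: 342 g; chopped walnuts: 6 oz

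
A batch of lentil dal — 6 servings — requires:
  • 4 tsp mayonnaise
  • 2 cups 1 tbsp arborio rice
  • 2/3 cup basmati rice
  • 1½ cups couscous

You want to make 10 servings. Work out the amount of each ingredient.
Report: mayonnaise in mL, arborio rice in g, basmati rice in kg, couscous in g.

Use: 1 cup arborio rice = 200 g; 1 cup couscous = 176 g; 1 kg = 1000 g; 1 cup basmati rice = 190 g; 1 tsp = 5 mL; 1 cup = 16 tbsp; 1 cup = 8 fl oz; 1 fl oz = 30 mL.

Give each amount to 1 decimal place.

mayonnaise: 33.3 mL; arborio rice: 687.5 g; basmati rice: 0.2 kg; couscous: 440.0 g

Scaling factor: 10/6 = 5/3.
mayonnaise: 4 tsp × 5/3 × 5 mL/tsp ≈ 33.3 mL
arborio rice: (2 cup + 1 tbsp = 2.0625 cup) × 5/3 × 200 g/cup = 687.5 g
basmati rice: 2/3 cup × 5/3 × 190 g/cup ÷ 1000 g/kg ≈ 0.2 kg
couscous: 1.5 cup × 5/3 × 176 g/cup = 440.0 g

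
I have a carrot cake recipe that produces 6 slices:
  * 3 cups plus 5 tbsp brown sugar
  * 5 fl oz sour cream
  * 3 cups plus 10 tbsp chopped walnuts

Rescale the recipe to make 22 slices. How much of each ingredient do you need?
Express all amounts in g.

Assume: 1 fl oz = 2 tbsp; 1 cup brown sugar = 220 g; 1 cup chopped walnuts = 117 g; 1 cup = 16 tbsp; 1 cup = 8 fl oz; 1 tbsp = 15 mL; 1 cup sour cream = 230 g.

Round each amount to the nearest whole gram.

Scaling factor: 22/6 = 11/3.
brown sugar: (3 cup + 5 tbsp = 3.3125 cup) × 11/3 × 220 g/cup ≈ 2672 g
sour cream: 5 fl oz × 11/3 ÷ 8 fl oz/cup × 230 g/cup ≈ 527 g
chopped walnuts: (3 cup + 10 tbsp = 3.625 cup) × 11/3 × 117 g/cup ≈ 1555 g

brown sugar: 2672 g; sour cream: 527 g; chopped walnuts: 1555 g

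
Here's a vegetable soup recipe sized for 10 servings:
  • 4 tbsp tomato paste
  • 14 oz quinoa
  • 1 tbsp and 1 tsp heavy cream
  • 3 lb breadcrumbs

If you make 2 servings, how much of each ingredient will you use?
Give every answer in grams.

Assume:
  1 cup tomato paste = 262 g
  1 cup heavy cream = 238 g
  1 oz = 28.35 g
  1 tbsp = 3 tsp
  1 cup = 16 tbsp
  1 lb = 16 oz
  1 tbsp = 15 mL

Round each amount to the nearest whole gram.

tomato paste: 13 g; quinoa: 79 g; heavy cream: 4 g; breadcrumbs: 272 g

Scaling factor: 2/10 = 1/5 = 0.2.
tomato paste: 4 tbsp × 1/5 ÷ 16 tbsp/cup × 262 g/cup ≈ 13 g
quinoa: 14 oz × 1/5 × 28.35 g/oz ≈ 79 g
heavy cream: (1 tbsp + 1 tsp = 4/3 tbsp) × 1/5 ÷ 16 tbsp/cup × 238 g/cup ≈ 4 g
breadcrumbs: 3 lb × 1/5 × 16 oz/lb × 28.35 g/oz ≈ 272 g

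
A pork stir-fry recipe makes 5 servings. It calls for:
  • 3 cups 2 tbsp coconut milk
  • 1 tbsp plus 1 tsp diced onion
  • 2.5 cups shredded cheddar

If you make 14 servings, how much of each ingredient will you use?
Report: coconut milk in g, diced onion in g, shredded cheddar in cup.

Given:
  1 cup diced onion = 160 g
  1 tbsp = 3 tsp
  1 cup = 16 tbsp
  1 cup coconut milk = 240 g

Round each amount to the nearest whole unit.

Scaling factor: 14/5 = 2.8.
coconut milk: (3 cup + 2 tbsp = 3.125 cup) × 14/5 × 240 g/cup = 2100 g
diced onion: (1 tbsp + 1 tsp = 4/3 tbsp) × 14/5 ÷ 16 tbsp/cup × 160 g/cup ≈ 37 g
shredded cheddar: 2.5 cup × 14/5 = 7 cup

coconut milk: 2100 g; diced onion: 37 g; shredded cheddar: 7 cup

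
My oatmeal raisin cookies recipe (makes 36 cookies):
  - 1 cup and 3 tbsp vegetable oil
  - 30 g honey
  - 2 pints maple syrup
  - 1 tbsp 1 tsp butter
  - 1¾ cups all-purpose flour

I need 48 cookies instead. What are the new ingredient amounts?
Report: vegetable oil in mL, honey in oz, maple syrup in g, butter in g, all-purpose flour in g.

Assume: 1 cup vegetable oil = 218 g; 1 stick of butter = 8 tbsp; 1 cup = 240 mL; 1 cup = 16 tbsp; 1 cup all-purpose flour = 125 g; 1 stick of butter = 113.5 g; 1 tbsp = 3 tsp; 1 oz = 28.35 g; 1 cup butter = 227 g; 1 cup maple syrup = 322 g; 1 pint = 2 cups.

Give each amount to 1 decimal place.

vegetable oil: 380.0 mL; honey: 1.4 oz; maple syrup: 1717.3 g; butter: 25.2 g; all-purpose flour: 291.7 g

Scaling factor: 48/36 = 4/3.
vegetable oil: (1 cup + 3 tbsp = 1.1875 cup) × 4/3 × 240 mL/cup = 380.0 mL
honey: 30 g × 4/3 ÷ 28.35 g/oz ≈ 1.4 oz
maple syrup: 2 pint × 4/3 × 2 cup/pint × 322 g/cup ≈ 1717.3 g
butter: (1 tbsp + 1 tsp = 4/3 tbsp) × 4/3 ÷ 8 tbsp/stick × 113.5 g/stick ≈ 25.2 g
all-purpose flour: 1.75 cup × 4/3 × 125 g/cup ≈ 291.7 g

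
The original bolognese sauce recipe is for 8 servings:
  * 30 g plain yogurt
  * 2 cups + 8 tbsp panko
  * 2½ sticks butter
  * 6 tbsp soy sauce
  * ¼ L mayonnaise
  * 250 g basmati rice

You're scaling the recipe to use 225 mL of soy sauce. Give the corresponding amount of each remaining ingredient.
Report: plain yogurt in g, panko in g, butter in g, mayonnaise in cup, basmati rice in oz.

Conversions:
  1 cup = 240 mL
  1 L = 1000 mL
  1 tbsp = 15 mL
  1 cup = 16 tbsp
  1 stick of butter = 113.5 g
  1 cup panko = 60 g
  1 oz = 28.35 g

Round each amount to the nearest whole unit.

plain yogurt: 75 g; panko: 375 g; butter: 709 g; mayonnaise: 3 cup; basmati rice: 22 oz

The original recipe has 90 mL of soy sauce, so the scaling factor is 225 ÷ 90 = 5/2 = 2.5.
plain yogurt: 30 g × 5/2 = 75 g
panko: (2 cup + 8 tbsp = 2.5 cup) × 5/2 × 60 g/cup = 375 g
butter: 2.5 stick × 5/2 × 113.5 g/stick ≈ 709 g
mayonnaise: 0.25 L × 5/2 × 1000 mL/L ÷ 240 mL/cup ≈ 3 cup
basmati rice: 250 g × 5/2 ÷ 28.35 g/oz ≈ 22 oz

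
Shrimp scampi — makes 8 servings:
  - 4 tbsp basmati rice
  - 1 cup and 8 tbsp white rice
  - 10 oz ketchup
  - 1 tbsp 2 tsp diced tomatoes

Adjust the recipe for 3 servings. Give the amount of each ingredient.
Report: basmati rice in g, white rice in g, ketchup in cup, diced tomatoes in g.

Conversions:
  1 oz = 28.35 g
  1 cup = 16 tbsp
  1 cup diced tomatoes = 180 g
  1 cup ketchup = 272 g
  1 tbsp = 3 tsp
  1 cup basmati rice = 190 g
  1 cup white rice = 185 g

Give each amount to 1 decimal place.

Scaling factor: 3/8 = 0.375.
basmati rice: 4 tbsp × 3/8 ÷ 16 tbsp/cup × 190 g/cup ≈ 17.8 g
white rice: (1 cup + 8 tbsp = 1.5 cup) × 3/8 × 185 g/cup ≈ 104.1 g
ketchup: 10 oz × 3/8 × 28.35 g/oz ÷ 272 g/cup ≈ 0.4 cup
diced tomatoes: (1 tbsp + 2 tsp = 5/3 tbsp) × 3/8 ÷ 16 tbsp/cup × 180 g/cup ≈ 7.0 g

basmati rice: 17.8 g; white rice: 104.1 g; ketchup: 0.4 cup; diced tomatoes: 7.0 g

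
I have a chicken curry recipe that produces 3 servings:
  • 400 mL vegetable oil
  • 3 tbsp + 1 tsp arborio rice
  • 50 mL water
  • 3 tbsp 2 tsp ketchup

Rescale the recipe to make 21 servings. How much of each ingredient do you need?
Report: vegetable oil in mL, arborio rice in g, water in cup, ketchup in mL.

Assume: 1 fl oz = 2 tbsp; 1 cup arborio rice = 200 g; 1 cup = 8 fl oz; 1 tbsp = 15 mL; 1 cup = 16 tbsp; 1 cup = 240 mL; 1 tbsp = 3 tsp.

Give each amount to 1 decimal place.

vegetable oil: 2800.0 mL; arborio rice: 291.7 g; water: 1.5 cup; ketchup: 385.0 mL

Scaling factor: 21/3 = 7.
vegetable oil: 400 mL × 7 = 2800.0 mL
arborio rice: (3 tbsp + 1 tsp = 10/3 tbsp) × 7 ÷ 16 tbsp/cup × 200 g/cup ≈ 291.7 g
water: 50 mL × 7 ÷ 240 mL/cup ≈ 1.5 cup
ketchup: (3 tbsp + 2 tsp = 11/3 tbsp) × 7 × 15 mL/tbsp = 385.0 mL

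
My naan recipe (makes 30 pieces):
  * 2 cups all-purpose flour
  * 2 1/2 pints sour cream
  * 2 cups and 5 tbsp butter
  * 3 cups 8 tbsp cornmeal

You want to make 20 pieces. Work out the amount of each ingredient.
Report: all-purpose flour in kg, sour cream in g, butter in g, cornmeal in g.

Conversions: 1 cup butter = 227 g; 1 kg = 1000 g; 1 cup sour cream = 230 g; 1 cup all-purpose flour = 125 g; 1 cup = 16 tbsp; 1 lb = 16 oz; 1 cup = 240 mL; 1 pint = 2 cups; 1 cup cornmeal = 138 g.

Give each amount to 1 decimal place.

all-purpose flour: 0.2 kg; sour cream: 766.7 g; butter: 350.0 g; cornmeal: 322.0 g

Scaling factor: 20/30 = 2/3.
all-purpose flour: 2 cup × 2/3 × 125 g/cup ÷ 1000 g/kg ≈ 0.2 kg
sour cream: 2.5 pint × 2/3 × 2 cup/pint × 230 g/cup ≈ 766.7 g
butter: (2 cup + 5 tbsp = 2.3125 cup) × 2/3 × 227 g/cup ≈ 350.0 g
cornmeal: (3 cup + 8 tbsp = 3.5 cup) × 2/3 × 138 g/cup = 322.0 g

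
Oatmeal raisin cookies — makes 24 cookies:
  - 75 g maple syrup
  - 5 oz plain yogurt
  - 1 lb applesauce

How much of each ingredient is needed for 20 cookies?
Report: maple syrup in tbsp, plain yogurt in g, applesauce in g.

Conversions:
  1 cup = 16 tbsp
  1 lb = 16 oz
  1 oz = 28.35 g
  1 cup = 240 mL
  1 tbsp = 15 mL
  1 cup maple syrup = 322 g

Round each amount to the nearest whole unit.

Scaling factor: 20/24 = 5/6.
maple syrup: 75 g × 5/6 ÷ 322 g/cup × 16 tbsp/cup ≈ 3 tbsp
plain yogurt: 5 oz × 5/6 × 28.35 g/oz ≈ 118 g
applesauce: 1 lb × 5/6 × 16 oz/lb × 28.35 g/oz = 378 g

maple syrup: 3 tbsp; plain yogurt: 118 g; applesauce: 378 g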